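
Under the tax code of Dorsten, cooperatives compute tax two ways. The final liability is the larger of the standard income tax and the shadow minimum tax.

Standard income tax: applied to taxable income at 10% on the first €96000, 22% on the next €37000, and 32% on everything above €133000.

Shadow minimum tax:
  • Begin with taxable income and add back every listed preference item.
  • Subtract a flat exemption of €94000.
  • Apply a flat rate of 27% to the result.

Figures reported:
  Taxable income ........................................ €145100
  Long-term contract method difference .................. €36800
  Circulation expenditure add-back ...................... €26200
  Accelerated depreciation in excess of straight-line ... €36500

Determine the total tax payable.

€40662

Standard income tax:
  €96000 × 10% = €9600
  €37000 × 22% = €8140
  €12100 × 32% = €3872
  → €21612

Shadow minimum tax:
  Adjusted income: €145100 + €36800 + €26200 + €36500 = €244600
  Less exemption €94000 → base €150600
  €150600 × 27% = €40662

€40662 > €21612, so the shadow minimum tax is the binding amount.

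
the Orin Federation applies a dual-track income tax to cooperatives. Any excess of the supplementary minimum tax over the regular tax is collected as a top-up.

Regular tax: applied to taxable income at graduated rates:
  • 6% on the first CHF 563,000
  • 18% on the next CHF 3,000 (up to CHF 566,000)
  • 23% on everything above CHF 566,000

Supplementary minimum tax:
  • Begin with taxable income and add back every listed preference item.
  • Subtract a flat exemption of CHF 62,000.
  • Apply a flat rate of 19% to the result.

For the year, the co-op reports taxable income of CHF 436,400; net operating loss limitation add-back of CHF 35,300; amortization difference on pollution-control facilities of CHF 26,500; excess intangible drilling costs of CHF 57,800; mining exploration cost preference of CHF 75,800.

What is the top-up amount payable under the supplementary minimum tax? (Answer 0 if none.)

CHF 82,078

Supplementary minimum tax:
  Adjusted income: CHF 436,400 + CHF 35,300 + CHF 26,500 + CHF 57,800 + CHF 75,800 = CHF 631,800
  Less exemption CHF 62,000 → base CHF 569,800
  CHF 569,800 × 19% = CHF 108,262

Regular tax:
  CHF 436,400 × 6% = CHF 26,184

Excess of supplementary minimum tax over regular tax: CHF 108,262 − CHF 26,184 = CHF 82,078.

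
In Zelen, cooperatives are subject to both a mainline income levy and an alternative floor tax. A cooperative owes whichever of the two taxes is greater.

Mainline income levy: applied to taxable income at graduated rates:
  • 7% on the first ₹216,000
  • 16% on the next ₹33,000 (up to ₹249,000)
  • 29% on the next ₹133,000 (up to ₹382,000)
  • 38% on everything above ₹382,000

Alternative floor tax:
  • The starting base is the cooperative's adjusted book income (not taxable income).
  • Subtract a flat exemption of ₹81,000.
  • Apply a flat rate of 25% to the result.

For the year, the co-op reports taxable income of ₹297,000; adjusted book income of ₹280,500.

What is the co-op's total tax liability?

Mainline income levy:
  ₹216,000 × 7% = ₹15,120
  ₹33,000 × 16% = ₹5,280
  ₹48,000 × 29% = ₹13,920
  → ₹34,320

Alternative floor tax:
  Base (adjusted book income): ₹280,500
  Less exemption ₹81,000 → base ₹199,500
  ₹199,500 × 25% = ₹49,875

₹49,875 > ₹34,320, so the alternative floor tax is the binding amount.

₹49,875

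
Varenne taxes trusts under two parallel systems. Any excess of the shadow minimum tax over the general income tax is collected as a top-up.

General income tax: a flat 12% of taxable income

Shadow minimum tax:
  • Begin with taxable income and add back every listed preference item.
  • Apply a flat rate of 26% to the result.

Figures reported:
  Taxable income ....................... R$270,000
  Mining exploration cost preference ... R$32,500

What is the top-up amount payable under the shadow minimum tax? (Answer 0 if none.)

R$46,250

General income tax:
  R$270,000 × 12% = R$32,400

Shadow minimum tax:
  Adjusted income: R$270,000 + R$32,500 = R$302,500
  R$302,500 × 26% = R$78,650

Excess of shadow minimum tax over general income tax: R$78,650 − R$32,400 = R$46,250.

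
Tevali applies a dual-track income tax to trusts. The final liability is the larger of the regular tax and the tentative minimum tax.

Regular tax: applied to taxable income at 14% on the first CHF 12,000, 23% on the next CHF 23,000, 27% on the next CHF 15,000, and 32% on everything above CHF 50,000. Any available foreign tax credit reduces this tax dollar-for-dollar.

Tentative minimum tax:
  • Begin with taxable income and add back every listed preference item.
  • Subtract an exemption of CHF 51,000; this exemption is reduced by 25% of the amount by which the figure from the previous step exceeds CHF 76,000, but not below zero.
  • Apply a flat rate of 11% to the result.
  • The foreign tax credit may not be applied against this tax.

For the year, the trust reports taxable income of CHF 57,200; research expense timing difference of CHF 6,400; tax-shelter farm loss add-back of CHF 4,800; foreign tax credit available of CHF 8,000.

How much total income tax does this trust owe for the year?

Tentative minimum tax:
  Adjusted income: CHF 57,200 + CHF 6,400 + CHF 4,800 = CHF 68,400
  Exemption: CHF 68,400 ≤ CHF 76,000, so full CHF 51,000 applies
  Base: CHF 68,400 − CHF 51,000 = CHF 17,400
  CHF 17,400 × 11% = CHF 1,914

Regular tax:
  CHF 12,000 × 14% = CHF 1,680
  CHF 23,000 × 23% = CHF 5,290
  CHF 15,000 × 27% = CHF 4,050
  CHF 7,200 × 32% = CHF 2,304
  → CHF 13,324
  Less foreign tax credit CHF 8,000 → CHF 5,324

CHF 5,324 > CHF 1,914, so the regular tax governs.

CHF 5,324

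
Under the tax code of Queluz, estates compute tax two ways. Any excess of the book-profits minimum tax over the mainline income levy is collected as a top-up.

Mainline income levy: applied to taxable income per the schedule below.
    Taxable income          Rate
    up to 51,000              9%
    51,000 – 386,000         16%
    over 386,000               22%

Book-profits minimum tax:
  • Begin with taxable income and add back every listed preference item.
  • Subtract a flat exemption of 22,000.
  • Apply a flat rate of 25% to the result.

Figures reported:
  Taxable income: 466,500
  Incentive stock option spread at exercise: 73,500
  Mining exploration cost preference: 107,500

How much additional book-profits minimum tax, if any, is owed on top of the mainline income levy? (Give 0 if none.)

Book-profits minimum tax:
  Adjusted income: 466,500 + 73,500 + 107,500 = 647,500
  Less exemption 22,000 → base 625,500
  625,500 × 25% = 156,375

Mainline income levy:
  51,000 × 9% = 4,590
  335,000 × 16% = 53,600
  80,500 × 22% = 17,710
  → 75,900

Excess of book-profits minimum tax over mainline income levy: 156,375 − 75,900 = 80,475.

80,475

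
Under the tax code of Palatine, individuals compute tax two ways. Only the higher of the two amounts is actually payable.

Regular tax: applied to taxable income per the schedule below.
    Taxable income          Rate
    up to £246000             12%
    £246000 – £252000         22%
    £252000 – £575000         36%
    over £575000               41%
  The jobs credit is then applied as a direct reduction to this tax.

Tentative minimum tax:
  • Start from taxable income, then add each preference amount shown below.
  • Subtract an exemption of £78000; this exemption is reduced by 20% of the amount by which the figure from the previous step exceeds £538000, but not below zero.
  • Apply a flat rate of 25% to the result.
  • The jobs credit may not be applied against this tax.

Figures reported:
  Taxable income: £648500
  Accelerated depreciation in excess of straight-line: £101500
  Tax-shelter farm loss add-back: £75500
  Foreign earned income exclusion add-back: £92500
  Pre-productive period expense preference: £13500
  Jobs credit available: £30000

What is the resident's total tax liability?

Tentative minimum tax:
  Adjusted income: £648500 + £101500 + £75500 + £92500 + £13500 = £931500
  Exemption: 20% × (£931500 − £538000) = £78700 ≥ £78000, so the exemption is fully phased out
  Base: £931500 − £0 = £931500
  £931500 × 25% = £232875

Regular tax:
  £246000 × 12% = £29520
  £6000 × 22% = £1320
  £323000 × 36% = £116280
  £73500 × 41% = £30135
  → £177255
  Less jobs credit £30000 → £147255

£232875 > £147255, so the tentative minimum tax is the binding amount.

£232875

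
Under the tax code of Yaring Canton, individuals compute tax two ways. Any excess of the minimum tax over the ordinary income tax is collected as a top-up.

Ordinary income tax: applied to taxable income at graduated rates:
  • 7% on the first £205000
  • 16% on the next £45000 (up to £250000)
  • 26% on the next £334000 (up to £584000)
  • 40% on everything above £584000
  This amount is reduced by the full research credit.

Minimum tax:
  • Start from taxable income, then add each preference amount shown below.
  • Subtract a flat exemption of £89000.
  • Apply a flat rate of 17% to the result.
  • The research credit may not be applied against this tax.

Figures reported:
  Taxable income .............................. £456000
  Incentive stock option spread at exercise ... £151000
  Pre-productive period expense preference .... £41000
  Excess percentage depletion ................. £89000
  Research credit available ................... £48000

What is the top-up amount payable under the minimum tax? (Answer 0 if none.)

£83050

Minimum tax:
  Adjusted income: £456000 + £151000 + £41000 + £89000 = £737000
  Less exemption £89000 → base £648000
  £648000 × 17% = £110160

Ordinary income tax:
  £205000 × 7% = £14350
  £45000 × 16% = £7200
  £206000 × 26% = £53560
  → £75110
  Less research credit £48000 → £27110

Excess of minimum tax over ordinary income tax: £110160 − £27110 = £83050.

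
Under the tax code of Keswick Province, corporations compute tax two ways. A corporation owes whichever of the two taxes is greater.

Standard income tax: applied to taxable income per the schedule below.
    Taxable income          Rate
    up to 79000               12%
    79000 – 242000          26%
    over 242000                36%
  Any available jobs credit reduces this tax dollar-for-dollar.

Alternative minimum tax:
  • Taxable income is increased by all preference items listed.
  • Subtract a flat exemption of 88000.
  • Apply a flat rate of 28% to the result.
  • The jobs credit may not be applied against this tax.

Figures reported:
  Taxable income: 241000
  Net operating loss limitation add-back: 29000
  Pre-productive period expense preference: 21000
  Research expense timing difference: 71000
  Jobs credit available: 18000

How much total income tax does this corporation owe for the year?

76720

Standard income tax:
  79000 × 12% = 9480
  162000 × 26% = 42120
  → 51600
  Less jobs credit 18000 → 33600

Alternative minimum tax:
  Adjusted income: 241000 + 29000 + 21000 + 71000 = 362000
  Less exemption 88000 → base 274000
  274000 × 28% = 76720

76720 > 33600, so the alternative minimum tax is the binding amount.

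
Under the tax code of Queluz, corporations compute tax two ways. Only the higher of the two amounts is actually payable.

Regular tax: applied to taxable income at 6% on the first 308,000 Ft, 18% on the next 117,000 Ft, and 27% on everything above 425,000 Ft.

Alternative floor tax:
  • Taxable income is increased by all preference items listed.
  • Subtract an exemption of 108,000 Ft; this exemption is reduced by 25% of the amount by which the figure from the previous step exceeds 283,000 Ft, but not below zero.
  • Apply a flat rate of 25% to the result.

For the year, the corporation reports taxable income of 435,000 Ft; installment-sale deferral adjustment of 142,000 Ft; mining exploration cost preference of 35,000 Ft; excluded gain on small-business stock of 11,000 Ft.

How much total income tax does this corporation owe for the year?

150,000 Ft

Regular tax:
  308,000 Ft × 6% = 18,480 Ft
  117,000 Ft × 18% = 21,060 Ft
  10,000 Ft × 27% = 2,700 Ft
  → 42,240 Ft

Alternative floor tax:
  Adjusted income: 435,000 Ft + 142,000 Ft + 35,000 Ft + 11,000 Ft = 623,000 Ft
  Exemption: 108,000 Ft − 25% × (623,000 Ft − 283,000 Ft) = 108,000 Ft − 85,000 Ft = 23,000 Ft
  Base: 623,000 Ft − 23,000 Ft = 600,000 Ft
  600,000 Ft × 25% = 150,000 Ft

150,000 Ft > 42,240 Ft, so the alternative floor tax is the binding amount.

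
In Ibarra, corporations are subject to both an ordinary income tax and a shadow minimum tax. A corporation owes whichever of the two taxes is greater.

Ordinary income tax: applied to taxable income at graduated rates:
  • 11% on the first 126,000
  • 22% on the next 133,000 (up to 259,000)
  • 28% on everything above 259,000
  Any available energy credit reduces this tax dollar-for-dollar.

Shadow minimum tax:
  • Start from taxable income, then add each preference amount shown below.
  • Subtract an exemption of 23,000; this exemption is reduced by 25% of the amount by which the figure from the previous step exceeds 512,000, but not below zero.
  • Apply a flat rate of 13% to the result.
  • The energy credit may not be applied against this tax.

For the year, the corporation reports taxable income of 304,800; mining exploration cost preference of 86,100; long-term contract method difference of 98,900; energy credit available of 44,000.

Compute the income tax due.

60,684

Ordinary income tax:
  126,000 × 11% = 13,860
  133,000 × 22% = 29,260
  45,800 × 28% = 12,824
  → 55,944
  Less energy credit 44,000 → 11,944

Shadow minimum tax:
  Adjusted income: 304,800 + 86,100 + 98,900 = 489,800
  Exemption: 489,800 ≤ 512,000, so full 23,000 applies
  Base: 489,800 − 23,000 = 466,800
  466,800 × 13% = 60,684

60,684 > 11,944, so the shadow minimum tax is the binding amount.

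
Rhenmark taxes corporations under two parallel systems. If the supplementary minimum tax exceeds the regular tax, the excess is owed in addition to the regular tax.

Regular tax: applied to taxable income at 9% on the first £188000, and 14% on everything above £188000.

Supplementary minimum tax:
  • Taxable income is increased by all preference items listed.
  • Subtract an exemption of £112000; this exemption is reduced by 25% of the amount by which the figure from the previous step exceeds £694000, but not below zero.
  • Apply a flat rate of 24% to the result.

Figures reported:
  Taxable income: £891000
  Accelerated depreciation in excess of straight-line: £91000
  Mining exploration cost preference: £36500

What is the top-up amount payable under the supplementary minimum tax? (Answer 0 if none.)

Regular tax:
  £188000 × 9% = £16920
  £703000 × 14% = £98420
  → £115340

Supplementary minimum tax:
  Adjusted income: £891000 + £91000 + £36500 = £1018500
  Exemption: £112000 − 25% × (£1018500 − £694000) = £112000 − £81125 = £30875
  Base: £1018500 − £30875 = £987625
  £987625 × 24% = £237030

Excess of supplementary minimum tax over regular tax: £237030 − £115340 = £121690.

£121690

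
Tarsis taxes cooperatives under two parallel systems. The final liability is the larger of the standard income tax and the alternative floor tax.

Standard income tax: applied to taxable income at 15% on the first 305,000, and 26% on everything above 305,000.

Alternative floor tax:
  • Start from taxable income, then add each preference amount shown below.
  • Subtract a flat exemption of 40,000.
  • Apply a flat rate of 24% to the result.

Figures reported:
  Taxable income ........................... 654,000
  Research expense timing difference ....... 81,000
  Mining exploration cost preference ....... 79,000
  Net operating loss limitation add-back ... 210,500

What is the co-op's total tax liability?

Standard income tax:
  305,000 × 15% = 45,750
  349,000 × 26% = 90,740
  → 136,490

Alternative floor tax:
  Adjusted income: 654,000 + 81,000 + 79,000 + 210,500 = 1,024,500
  Less exemption 40,000 → base 984,500
  984,500 × 24% = 236,280

236,280 > 136,490, so the alternative floor tax is the binding amount.

236,280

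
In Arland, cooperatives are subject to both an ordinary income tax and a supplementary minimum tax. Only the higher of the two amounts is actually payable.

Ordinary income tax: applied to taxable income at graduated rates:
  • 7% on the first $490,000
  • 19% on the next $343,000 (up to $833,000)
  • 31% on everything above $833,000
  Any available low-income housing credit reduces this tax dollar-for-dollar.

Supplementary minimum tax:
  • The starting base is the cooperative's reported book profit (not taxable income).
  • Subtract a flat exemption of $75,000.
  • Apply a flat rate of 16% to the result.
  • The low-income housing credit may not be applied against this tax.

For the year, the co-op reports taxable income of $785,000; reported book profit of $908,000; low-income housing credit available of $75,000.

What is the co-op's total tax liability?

$133,280

Ordinary income tax:
  $490,000 × 7% = $34,300
  $295,000 × 19% = $56,050
  → $90,350
  Less low-income housing credit $75,000 → $15,350

Supplementary minimum tax:
  Base (reported book profit): $908,000
  Less exemption $75,000 → base $833,000
  $833,000 × 16% = $133,280

$133,280 > $15,350, so the supplementary minimum tax is the binding amount.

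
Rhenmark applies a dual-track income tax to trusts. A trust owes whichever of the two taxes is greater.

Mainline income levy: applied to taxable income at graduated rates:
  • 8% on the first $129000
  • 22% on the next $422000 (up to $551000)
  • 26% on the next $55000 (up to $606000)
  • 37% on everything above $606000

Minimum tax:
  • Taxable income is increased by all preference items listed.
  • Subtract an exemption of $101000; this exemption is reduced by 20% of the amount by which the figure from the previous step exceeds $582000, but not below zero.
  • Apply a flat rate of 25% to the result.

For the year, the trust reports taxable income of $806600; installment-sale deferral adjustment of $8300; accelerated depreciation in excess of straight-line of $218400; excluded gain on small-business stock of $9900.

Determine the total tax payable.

$258610

Mainline income levy:
  $129000 × 8% = $10320
  $422000 × 22% = $92840
  $55000 × 26% = $14300
  $200600 × 37% = $74222
  → $191682

Minimum tax:
  Adjusted income: $806600 + $8300 + $218400 + $9900 = $1043200
  Exemption: $101000 − 20% × ($1043200 − $582000) = $101000 − $92240 = $8760
  Base: $1043200 − $8760 = $1034440
  $1034440 × 25% = $258610

$258610 > $191682, so the minimum tax is the binding amount.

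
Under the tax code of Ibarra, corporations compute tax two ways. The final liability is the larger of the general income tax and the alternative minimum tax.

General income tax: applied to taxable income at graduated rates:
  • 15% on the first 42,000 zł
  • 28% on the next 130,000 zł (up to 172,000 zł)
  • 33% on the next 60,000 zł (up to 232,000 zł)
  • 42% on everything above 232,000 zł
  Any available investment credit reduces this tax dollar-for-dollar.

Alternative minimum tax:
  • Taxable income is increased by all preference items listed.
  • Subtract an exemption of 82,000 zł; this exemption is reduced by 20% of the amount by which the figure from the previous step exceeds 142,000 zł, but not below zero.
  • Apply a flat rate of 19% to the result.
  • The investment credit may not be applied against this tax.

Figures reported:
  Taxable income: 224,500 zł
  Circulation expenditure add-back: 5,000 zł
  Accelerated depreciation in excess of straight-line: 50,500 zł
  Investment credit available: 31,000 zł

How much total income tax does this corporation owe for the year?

42,864 zł

General income tax:
  42,000 zł × 15% = 6,300 zł
  130,000 zł × 28% = 36,400 zł
  52,500 zł × 33% = 17,325 zł
  → 60,025 zł
  Less investment credit 31,000 zł → 29,025 zł

Alternative minimum tax:
  Adjusted income: 224,500 zł + 5,000 zł + 50,500 zł = 280,000 zł
  Exemption: 82,000 zł − 20% × (280,000 zł − 142,000 zł) = 82,000 zł − 27,600 zł = 54,400 zł
  Base: 280,000 zł − 54,400 zł = 225,600 zł
  225,600 zł × 19% = 42,864 zł

42,864 zł > 29,025 zł, so the alternative minimum tax is the binding amount.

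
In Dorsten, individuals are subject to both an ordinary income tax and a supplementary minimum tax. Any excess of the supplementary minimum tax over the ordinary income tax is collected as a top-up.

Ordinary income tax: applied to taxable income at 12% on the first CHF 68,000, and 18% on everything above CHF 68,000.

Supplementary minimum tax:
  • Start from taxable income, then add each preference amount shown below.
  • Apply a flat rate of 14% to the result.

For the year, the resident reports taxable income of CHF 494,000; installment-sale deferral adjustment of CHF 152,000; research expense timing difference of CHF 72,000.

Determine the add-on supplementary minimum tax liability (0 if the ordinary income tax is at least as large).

CHF 15,680

Ordinary income tax:
  CHF 68,000 × 12% = CHF 8,160
  CHF 426,000 × 18% = CHF 76,680
  → CHF 84,840

Supplementary minimum tax:
  Adjusted income: CHF 494,000 + CHF 152,000 + CHF 72,000 = CHF 718,000
  CHF 718,000 × 14% = CHF 100,520

Excess of supplementary minimum tax over ordinary income tax: CHF 100,520 − CHF 84,840 = CHF 15,680.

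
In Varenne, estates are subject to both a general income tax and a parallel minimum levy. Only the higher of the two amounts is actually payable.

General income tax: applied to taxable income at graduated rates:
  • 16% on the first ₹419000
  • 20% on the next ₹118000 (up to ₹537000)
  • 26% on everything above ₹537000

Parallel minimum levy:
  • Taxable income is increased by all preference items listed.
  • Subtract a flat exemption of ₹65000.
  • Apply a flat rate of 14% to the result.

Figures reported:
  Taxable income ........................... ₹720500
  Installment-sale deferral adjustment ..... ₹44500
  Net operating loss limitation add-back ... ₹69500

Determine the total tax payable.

Parallel minimum levy:
  Adjusted income: ₹720500 + ₹44500 + ₹69500 = ₹834500
  Less exemption ₹65000 → base ₹769500
  ₹769500 × 14% = ₹107730

General income tax:
  ₹419000 × 16% = ₹67040
  ₹118000 × 20% = ₹23600
  ₹183500 × 26% = ₹47710
  → ₹138350

₹138350 > ₹107730, so the general income tax governs.

₹138350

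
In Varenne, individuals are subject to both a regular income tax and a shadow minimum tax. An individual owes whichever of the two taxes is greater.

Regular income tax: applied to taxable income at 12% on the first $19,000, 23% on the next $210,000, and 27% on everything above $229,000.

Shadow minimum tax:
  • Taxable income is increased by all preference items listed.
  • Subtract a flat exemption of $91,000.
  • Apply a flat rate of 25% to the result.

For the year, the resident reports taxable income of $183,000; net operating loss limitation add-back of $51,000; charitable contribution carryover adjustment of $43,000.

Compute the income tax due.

Regular income tax:
  $19,000 × 12% = $2,280
  $164,000 × 23% = $37,720
  → $40,000

Shadow minimum tax:
  Adjusted income: $183,000 + $51,000 + $43,000 = $277,000
  Less exemption $91,000 → base $186,000
  $186,000 × 25% = $46,500

$46,500 > $40,000, so the shadow minimum tax is the binding amount.

$46,500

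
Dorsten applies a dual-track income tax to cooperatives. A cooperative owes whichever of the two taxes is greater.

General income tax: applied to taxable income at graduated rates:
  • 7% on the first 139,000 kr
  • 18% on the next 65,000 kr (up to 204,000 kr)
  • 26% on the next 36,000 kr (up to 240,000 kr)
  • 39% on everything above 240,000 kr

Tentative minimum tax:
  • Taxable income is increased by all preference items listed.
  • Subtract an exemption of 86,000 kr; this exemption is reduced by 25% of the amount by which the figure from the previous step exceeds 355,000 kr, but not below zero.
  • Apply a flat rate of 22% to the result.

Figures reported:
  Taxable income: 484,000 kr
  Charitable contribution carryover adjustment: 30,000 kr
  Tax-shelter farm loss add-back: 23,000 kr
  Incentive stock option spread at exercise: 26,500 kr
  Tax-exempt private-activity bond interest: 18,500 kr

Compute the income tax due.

Tentative minimum tax:
  Adjusted income: 484,000 kr + 30,000 kr + 23,000 kr + 26,500 kr + 18,500 kr = 582,000 kr
  Exemption: 86,000 kr − 25% × (582,000 kr − 355,000 kr) = 86,000 kr − 56,750 kr = 29,250 kr
  Base: 582,000 kr − 29,250 kr = 552,750 kr
  552,750 kr × 22% = 121,605 kr

General income tax:
  139,000 kr × 7% = 9,730 kr
  65,000 kr × 18% = 11,700 kr
  36,000 kr × 26% = 9,360 kr
  244,000 kr × 39% = 95,160 kr
  → 125,950 kr

125,950 kr > 121,605 kr, so the general income tax governs.

125,950 kr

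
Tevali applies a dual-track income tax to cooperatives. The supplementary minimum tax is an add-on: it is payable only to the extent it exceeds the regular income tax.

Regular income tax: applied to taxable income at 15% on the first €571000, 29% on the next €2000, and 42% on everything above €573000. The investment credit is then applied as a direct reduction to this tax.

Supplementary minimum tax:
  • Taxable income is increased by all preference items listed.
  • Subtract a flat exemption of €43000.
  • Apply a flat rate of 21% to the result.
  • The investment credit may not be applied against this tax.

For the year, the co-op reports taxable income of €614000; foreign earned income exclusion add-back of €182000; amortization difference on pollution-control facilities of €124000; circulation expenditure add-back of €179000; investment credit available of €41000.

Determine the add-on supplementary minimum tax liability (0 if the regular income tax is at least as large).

Supplementary minimum tax:
  Adjusted income: €614000 + €182000 + €124000 + €179000 = €1099000
  Less exemption €43000 → base €1056000
  €1056000 × 21% = €221760

Regular income tax:
  €571000 × 15% = €85650
  €2000 × 29% = €580
  €41000 × 42% = €17220
  → €103450
  Less investment credit €41000 → €62450

Excess of supplementary minimum tax over regular income tax: €221760 − €62450 = €159310.

€159310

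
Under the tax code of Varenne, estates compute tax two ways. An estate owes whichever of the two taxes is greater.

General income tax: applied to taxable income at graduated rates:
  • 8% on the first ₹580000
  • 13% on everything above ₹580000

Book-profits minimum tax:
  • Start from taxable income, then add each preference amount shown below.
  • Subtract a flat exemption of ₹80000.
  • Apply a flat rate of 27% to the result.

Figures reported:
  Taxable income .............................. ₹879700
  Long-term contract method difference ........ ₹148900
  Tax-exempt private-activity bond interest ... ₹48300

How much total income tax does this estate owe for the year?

General income tax:
  ₹580000 × 8% = ₹46400
  ₹299700 × 13% = ₹38961
  → ₹85361

Book-profits minimum tax:
  Adjusted income: ₹879700 + ₹148900 + ₹48300 = ₹1076900
  Less exemption ₹80000 → base ₹996900
  ₹996900 × 27% = ₹269163

₹269163 > ₹85361, so the book-profits minimum tax is the binding amount.

₹269163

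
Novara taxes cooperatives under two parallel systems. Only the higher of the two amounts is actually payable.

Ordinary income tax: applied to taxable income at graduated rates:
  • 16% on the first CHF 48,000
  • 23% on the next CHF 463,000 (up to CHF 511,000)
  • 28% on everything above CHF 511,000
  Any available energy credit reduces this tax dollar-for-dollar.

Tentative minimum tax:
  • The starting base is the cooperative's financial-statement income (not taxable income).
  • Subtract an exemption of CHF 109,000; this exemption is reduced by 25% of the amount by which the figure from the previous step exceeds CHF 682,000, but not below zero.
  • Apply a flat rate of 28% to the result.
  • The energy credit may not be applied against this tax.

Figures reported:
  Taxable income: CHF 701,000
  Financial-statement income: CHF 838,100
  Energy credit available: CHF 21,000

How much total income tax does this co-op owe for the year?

CHF 215,075

Ordinary income tax:
  CHF 48,000 × 16% = CHF 7,680
  CHF 463,000 × 23% = CHF 106,490
  CHF 190,000 × 28% = CHF 53,200
  → CHF 167,370
  Less energy credit CHF 21,000 → CHF 146,370

Tentative minimum tax:
  Base (financial-statement income): CHF 838,100
  Exemption: CHF 109,000 − 25% × (CHF 838,100 − CHF 682,000) = CHF 109,000 − CHF 39,025 = CHF 69,975
  Base: CHF 838,100 − CHF 69,975 = CHF 768,125
  CHF 768,125 × 28% = CHF 215,075

CHF 215,075 > CHF 146,370, so the tentative minimum tax is the binding amount.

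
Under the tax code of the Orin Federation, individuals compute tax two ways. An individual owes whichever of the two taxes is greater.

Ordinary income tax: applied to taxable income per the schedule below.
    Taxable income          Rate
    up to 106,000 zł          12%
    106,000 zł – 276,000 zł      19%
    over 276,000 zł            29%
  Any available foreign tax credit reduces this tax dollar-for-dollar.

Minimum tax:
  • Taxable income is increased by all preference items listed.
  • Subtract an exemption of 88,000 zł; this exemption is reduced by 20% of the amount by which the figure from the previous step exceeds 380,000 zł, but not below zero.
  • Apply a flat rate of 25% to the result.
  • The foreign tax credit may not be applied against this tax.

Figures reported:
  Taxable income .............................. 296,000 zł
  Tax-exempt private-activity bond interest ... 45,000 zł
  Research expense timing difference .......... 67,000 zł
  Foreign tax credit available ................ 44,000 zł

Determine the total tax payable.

Minimum tax:
  Adjusted income: 296,000 zł + 45,000 zł + 67,000 zł = 408,000 zł
  Exemption: 88,000 zł − 20% × (408,000 zł − 380,000 zł) = 88,000 zł − 5,600 zł = 82,400 zł
  Base: 408,000 zł − 82,400 zł = 325,600 zł
  325,600 zł × 25% = 81,400 zł

Ordinary income tax:
  106,000 zł × 12% = 12,720 zł
  170,000 zł × 19% = 32,300 zł
  20,000 zł × 29% = 5,800 zł
  → 50,820 zł
  Less foreign tax credit 44,000 zł → 6,820 zł

81,400 zł > 6,820 zł, so the minimum tax is the binding amount.

81,400 zł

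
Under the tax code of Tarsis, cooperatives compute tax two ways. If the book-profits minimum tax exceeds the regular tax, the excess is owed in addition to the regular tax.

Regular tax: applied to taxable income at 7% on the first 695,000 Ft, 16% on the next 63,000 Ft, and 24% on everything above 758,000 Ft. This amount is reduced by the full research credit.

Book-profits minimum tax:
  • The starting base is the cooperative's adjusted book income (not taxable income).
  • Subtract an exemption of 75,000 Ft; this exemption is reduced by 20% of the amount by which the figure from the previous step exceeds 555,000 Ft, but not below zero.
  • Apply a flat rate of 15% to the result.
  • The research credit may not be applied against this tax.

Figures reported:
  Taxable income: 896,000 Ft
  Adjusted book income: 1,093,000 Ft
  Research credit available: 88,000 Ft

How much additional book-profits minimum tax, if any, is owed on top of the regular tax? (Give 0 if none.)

Regular tax:
  695,000 Ft × 7% = 48,650 Ft
  63,000 Ft × 16% = 10,080 Ft
  138,000 Ft × 24% = 33,120 Ft
  → 91,850 Ft
  Less research credit 88,000 Ft → 3,850 Ft

Book-profits minimum tax:
  Base (adjusted book income): 1,093,000 Ft
  Exemption: 20% × (1,093,000 Ft − 555,000 Ft) = 107,600 Ft ≥ 75,000 Ft, so the exemption is fully phased out
  Base: 1,093,000 Ft − 0 Ft = 1,093,000 Ft
  1,093,000 Ft × 15% = 163,950 Ft

Excess of book-profits minimum tax over regular tax: 163,950 Ft − 3,850 Ft = 160,100 Ft.

160,100 Ft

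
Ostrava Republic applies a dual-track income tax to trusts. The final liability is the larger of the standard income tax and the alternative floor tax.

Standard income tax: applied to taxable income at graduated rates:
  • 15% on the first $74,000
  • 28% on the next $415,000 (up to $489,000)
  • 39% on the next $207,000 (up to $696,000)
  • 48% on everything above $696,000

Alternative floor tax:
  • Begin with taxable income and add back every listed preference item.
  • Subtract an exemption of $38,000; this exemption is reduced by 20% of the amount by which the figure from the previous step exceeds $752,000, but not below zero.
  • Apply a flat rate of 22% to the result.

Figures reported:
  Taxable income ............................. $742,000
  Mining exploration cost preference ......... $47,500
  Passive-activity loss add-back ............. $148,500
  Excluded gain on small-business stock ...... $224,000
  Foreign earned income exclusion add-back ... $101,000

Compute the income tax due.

Alternative floor tax:
  Adjusted income: $742,000 + $47,500 + $148,500 + $224,000 + $101,000 = $1,263,000
  Exemption: 20% × ($1,263,000 − $752,000) = $102,200 ≥ $38,000, so the exemption is fully phased out
  Base: $1,263,000 − $0 = $1,263,000
  $1,263,000 × 22% = $277,860

Standard income tax:
  $74,000 × 15% = $11,100
  $415,000 × 28% = $116,200
  $207,000 × 39% = $80,730
  $46,000 × 48% = $22,080
  → $230,110

$277,860 > $230,110, so the alternative floor tax is the binding amount.

$277,860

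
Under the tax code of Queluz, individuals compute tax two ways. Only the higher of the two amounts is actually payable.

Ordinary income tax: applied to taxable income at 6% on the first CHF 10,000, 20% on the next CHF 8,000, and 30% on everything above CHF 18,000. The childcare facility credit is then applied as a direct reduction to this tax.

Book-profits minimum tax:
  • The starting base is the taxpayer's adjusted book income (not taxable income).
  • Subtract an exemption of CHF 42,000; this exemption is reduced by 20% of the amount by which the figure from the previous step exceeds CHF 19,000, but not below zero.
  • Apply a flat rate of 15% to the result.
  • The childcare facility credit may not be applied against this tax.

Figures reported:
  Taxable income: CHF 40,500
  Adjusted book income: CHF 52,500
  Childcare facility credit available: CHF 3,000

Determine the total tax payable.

Book-profits minimum tax:
  Base (adjusted book income): CHF 52,500
  Exemption: CHF 42,000 − 20% × (CHF 52,500 − CHF 19,000) = CHF 42,000 − CHF 6,700 = CHF 35,300
  Base: CHF 52,500 − CHF 35,300 = CHF 17,200
  CHF 17,200 × 15% = CHF 2,580

Ordinary income tax:
  CHF 10,000 × 6% = CHF 600
  CHF 8,000 × 20% = CHF 1,600
  CHF 22,500 × 30% = CHF 6,750
  → CHF 8,950
  Less childcare facility credit CHF 3,000 → CHF 5,950

CHF 5,950 > CHF 2,580, so the ordinary income tax governs.

CHF 5,950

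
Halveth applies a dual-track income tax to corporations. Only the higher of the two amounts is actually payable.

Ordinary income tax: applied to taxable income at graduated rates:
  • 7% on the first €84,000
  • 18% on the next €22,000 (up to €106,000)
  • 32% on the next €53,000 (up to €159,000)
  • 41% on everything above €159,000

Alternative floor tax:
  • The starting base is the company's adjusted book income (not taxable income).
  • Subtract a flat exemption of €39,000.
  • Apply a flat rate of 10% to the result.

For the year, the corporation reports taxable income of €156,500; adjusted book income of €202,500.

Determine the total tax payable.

€26,000

Alternative floor tax:
  Base (adjusted book income): €202,500
  Less exemption €39,000 → base €163,500
  €163,500 × 10% = €16,350

Ordinary income tax:
  €84,000 × 7% = €5,880
  €22,000 × 18% = €3,960
  €50,500 × 32% = €16,160
  → €26,000

€26,000 > €16,350, so the ordinary income tax governs.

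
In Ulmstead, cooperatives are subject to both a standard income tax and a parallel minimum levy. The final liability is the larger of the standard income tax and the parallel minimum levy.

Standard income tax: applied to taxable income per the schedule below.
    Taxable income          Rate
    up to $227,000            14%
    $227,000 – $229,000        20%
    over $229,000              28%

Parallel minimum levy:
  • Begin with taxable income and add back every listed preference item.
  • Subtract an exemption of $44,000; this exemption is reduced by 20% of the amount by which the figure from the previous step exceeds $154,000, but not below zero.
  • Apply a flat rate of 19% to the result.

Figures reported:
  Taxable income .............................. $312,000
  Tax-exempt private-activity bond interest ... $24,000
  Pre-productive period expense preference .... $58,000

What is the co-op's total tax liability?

Standard income tax:
  $227,000 × 14% = $31,780
  $2,000 × 20% = $400
  $83,000 × 28% = $23,240
  → $55,420

Parallel minimum levy:
  Adjusted income: $312,000 + $24,000 + $58,000 = $394,000
  Exemption: 20% × ($394,000 − $154,000) = $48,000 ≥ $44,000, so the exemption is fully phased out
  Base: $394,000 − $0 = $394,000
  $394,000 × 19% = $74,860

$74,860 > $55,420, so the parallel minimum levy is the binding amount.

$74,860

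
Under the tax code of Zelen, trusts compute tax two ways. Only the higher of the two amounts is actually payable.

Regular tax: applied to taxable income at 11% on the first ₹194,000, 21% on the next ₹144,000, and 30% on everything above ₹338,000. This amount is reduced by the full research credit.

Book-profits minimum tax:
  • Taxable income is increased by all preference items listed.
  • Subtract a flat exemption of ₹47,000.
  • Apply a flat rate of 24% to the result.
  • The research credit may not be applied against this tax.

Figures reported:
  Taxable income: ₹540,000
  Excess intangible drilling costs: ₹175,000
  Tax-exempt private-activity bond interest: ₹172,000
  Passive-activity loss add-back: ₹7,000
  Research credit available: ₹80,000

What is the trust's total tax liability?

Book-profits minimum tax:
  Adjusted income: ₹540,000 + ₹175,000 + ₹172,000 + ₹7,000 = ₹894,000
  Less exemption ₹47,000 → base ₹847,000
  ₹847,000 × 24% = ₹203,280

Regular tax:
  ₹194,000 × 11% = ₹21,340
  ₹144,000 × 21% = ₹30,240
  ₹202,000 × 30% = ₹60,600
  → ₹112,180
  Less research credit ₹80,000 → ₹32,180

₹203,280 > ₹32,180, so the book-profits minimum tax is the binding amount.

₹203,280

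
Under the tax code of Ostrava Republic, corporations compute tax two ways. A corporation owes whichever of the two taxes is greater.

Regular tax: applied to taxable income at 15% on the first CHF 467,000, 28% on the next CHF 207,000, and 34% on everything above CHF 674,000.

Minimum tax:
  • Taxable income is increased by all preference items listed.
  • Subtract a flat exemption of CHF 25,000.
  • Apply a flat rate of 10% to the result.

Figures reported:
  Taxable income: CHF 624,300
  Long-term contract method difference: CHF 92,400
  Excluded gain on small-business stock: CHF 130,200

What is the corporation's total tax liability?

CHF 114,094

Regular tax:
  CHF 467,000 × 15% = CHF 70,050
  CHF 157,300 × 28% = CHF 44,044
  → CHF 114,094

Minimum tax:
  Adjusted income: CHF 624,300 + CHF 92,400 + CHF 130,200 = CHF 846,900
  Less exemption CHF 25,000 → base CHF 821,900
  CHF 821,900 × 10% = CHF 82,190

CHF 114,094 > CHF 82,190, so the regular tax governs.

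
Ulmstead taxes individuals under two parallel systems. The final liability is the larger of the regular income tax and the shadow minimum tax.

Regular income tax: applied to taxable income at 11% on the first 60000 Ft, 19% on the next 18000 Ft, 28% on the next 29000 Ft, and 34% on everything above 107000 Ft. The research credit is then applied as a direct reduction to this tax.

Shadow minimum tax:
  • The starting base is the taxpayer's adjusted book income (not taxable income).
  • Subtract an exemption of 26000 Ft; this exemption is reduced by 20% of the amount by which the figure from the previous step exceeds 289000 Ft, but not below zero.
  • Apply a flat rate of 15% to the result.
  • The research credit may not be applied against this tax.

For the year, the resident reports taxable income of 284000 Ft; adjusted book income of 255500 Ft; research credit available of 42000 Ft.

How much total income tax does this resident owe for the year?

36320 Ft

Regular income tax:
  60000 Ft × 11% = 6600 Ft
  18000 Ft × 19% = 3420 Ft
  29000 Ft × 28% = 8120 Ft
  177000 Ft × 34% = 60180 Ft
  → 78320 Ft
  Less research credit 42000 Ft → 36320 Ft

Shadow minimum tax:
  Base (adjusted book income): 255500 Ft
  Exemption: 255500 Ft ≤ 289000 Ft, so full 26000 Ft applies
  Base: 255500 Ft − 26000 Ft = 229500 Ft
  229500 Ft × 15% = 34425 Ft

36320 Ft > 34425 Ft, so the regular income tax governs.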